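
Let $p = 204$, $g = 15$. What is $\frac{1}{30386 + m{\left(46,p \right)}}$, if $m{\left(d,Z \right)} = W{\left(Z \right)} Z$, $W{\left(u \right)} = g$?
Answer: $\frac{1}{33446} \approx 2.9899 \cdot 10^{-5}$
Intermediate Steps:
$W{\left(u \right)} = 15$
$m{\left(d,Z \right)} = 15 Z$
$\frac{1}{30386 + m{\left(46,p \right)}} = \frac{1}{30386 + 15 \cdot 204} = \frac{1}{30386 + 3060} = \frac{1}{33446}$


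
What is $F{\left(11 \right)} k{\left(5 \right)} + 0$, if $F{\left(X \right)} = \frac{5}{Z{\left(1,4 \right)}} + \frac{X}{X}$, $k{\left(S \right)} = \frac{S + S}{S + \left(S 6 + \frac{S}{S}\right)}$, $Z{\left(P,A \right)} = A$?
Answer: $\frac{5}{8} \approx 0.625$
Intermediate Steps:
$k{\left(S \right)} = \frac{2 S}{1 + 7 S}$ ($k{\left(S \right)} = \frac{2 S}{S + \left(6 S + 1\right)} = \frac{2 S}{S + \left(1 + 6 S\right)} = \frac{2 S}{1 + 7 S}$)
$F{\left(X \right)} = \frac{9}{4}$ ($F{\left(X \right)} = \frac{5}{4} + \frac{X}{X} = 5 \cdot \frac{1}{4} + 1 = \frac{5}{4} + 1 = \frac{9}{4}$)
$F{\left(11 \right)} k{\left(5 \right)} + 0 = \frac{9 \cdot 2 \cdot 5 \frac{1}{1 + 7 \cdot 5}}{4} + 0 = \frac{9 \cdot 2 \cdot 5 \frac{1}{1 + 35}}{4} + 0 = \frac{9 \cdot 2 \cdot 5 \cdot \frac{1}{36}}{4} + 0 = \frac{9}{4} \cdot \frac{5}{18} + 0 = \frac{5}{8} + 0 = \frac{5}{8}$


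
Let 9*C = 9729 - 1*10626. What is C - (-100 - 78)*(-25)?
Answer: -13649/3 ≈ -4549.7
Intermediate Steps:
C = -299/3 (C = (9729 - 1*10626)/9 = (9729 - 10626)/9 = (1/9)*(-897) = -299/3 ≈ -99.667)
C - (-100 - 78)*(-25) = -299/3 - (-100 - 78)*(-25) = -299/3 - (-178)*(-25) = -299/3 - 1*4450 = -299/3 - 4450 = -13649/3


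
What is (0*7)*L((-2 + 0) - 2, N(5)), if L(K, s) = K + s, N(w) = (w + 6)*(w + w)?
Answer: 0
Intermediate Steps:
N(w) = 2*w*(6 + w) (N(w) = (6 + w)*(2*w) = 2*w*(6 + w))
(0*7)*L((-2 + 0) - 2, N(5)) = (0*7)*(((-2 + 0) - 2) + 2*5*(6 + 5)) = 0*((-2 - 2) + 2*5*11) = 0*(-4 + 110) = 0*106 = 0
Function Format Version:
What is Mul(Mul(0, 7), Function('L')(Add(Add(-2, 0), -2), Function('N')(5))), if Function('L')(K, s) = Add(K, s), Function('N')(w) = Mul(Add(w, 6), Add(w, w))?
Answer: 0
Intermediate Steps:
Function('N')(w) = Mul(2, w, Add(6, w)) (Function('N')(w) = Mul(Add(6, w), Mul(2, w)) = Mul(2, w, Add(6, w)))
Mul(Mul(0, 7), Function('L')(Add(Add(-2, 0), -2), Function('N')(5))) = Mul(Mul(0, 7), Add(Add(Add(-2, 0), -2), Mul(2, 5, Add(6, 5)))) = Mul(0, Add(Add(-2, -2), Mul(2, 5, 11))) = Mul(0, Add(-4, 110)) = Mul(0, 106) = 0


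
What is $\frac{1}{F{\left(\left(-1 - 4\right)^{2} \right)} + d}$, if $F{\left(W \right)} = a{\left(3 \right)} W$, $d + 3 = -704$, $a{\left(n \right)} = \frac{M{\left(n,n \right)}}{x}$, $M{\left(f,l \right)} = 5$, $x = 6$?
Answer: $- \frac{6}{4117} \approx -0.0014574$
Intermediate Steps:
$a{\left(n \right)} = \frac{5}{6}$
$d = -707$ ($d = -3 - 704 = -707$)
$F{\left(W \right)} = \frac{5 W}{6}$
$\frac{1}{F{\left(\left(-1 - 4\right)^{2} \right)} + d} = \frac{1}{\frac{5 \left(-1 - 4\right)^{2}}{6} - 707} = \frac{1}{\frac{5 \left(-5\right)^{2}}{6} - 707} = \frac{1}{\frac{5}{6} \cdot 25 - 707} = \frac{1}{\frac{125}{6} - 707} = \frac{1}{- \frac{4117}{6}} = - \frac{6}{4117}$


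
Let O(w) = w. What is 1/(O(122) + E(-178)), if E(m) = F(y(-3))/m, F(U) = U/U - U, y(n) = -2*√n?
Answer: 3865270/471541237 + 356*I*√3/471541237 ≈ 0.0081971 + 1.3076e-6*I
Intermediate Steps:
F(U) = 1 - U
E(m) = (1 + 2*I*√3)/m (E(m) = (1 - (-2)*√(-3))/m = (1 - (-2)*I*√3)/m = (1 + 2*I*√3)/m)
1/(O(122) + E(-178)) = 1/(122 + (1 + 2*I*√3)/(-178)) = 1/(122 - (1 + 2*I*√3)/178) = 1/(122 + (-1/178 - I*√3/89)) = 1/(21715/178 - I*√3/89)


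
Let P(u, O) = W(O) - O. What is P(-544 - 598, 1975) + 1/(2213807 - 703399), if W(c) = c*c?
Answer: 5888552149201/1510408 ≈ 3.8986e+6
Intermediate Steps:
W(c) = c²
P(u, O) = O² - O
P(-544 - 598, 1975) + 1/(2213807 - 703399) = 1975*(-1 + 1975) + 1/(2213807 - 703399) = 1975*1974 + 1/1510408 = 3898650 + 1/1510408 = 5888552149201/1510408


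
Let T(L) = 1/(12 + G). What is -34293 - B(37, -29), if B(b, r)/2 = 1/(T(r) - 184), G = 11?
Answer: -145093637/4231 ≈ -34293.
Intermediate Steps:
T(L) = 1/23 (T(L) = 1/(12 + 11) = 1/23)
B(b, r) = -46/4231 (B(b, r) = 2/(1/23 - 184) = 2/(-4231/23) = 2*(-23/4231) = -46/4231)
-34293 - B(37, -29) = -34293 - 1*(-46/4231) = -34293 + 46/4231 = -145093637/4231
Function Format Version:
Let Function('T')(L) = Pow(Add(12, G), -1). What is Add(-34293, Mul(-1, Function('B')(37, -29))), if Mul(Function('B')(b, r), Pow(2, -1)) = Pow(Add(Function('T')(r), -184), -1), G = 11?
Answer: Rational(-145093637, 4231) ≈ -34293.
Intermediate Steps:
Function('T')(L) = Rational(1, 23) (Function('T')(L) = Pow(Add(12, 11), -1) = Pow(23, -1) = Rational(1, 23))
Function('B')(b, r) = Rational(-46, 4231) (Function('B')(b, r) = Mul(2, Pow(Add(Rational(1, 23), -184), -1)) = Mul(2, Pow(Rational(-4231, 23), -1)) = Mul(2, Rational(-23, 4231)) = Rational(-46, 4231))
Add(-34293, Mul(-1, Function('B')(37, -29))) = Add(-34293, Mul(-1, Rational(-46, 4231))) = Add(-34293, Rational(46, 4231)) = Rational(-145093637, 4231)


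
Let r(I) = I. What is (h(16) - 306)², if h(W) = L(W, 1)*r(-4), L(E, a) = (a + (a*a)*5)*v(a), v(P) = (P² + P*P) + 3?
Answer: 181476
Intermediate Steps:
v(P) = 3 + 2*P² (v(P) = (P² + P²) + 3 = 2*P² + 3 = 3 + 2*P²)
L(E, a) = (3 + 2*a²)*(a + 5*a²) (L(E, a) = (a + (a*a)*5)*(3 + 2*a²) = (a + a²*5)*(3 + 2*a²) = (a + 5*a²)*(3 + 2*a²) = (3 + 2*a²)*(a + 5*a²))
h(W) = -120 (h(W) = (1*(1 + 5*1)*(3 + 2*1²))*(-4) = (1*(1 + 5)*(3 + 2*1))*(-4) = (1*6*(3 + 2))*(-4) = (1*6*5)*(-4) = 30*(-4) = -120)
(h(16) - 306)² = (-120 - 306)² = (-426)² = 181476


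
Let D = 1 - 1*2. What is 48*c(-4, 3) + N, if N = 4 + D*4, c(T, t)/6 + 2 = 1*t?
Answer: 288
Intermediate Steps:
c(T, t) = -12 + 6*t (c(T, t) = -12 + 6*(1*t) = -12 + 6*t)
D = -1 (D = 1 - 2 = -1)
N = 0 (N = 4 - 1*4 = 4 - 4 = 0)
48*c(-4, 3) + N = 48*(-12 + 6*3) + 0 = 48*(-12 + 18) + 0 = 48*6 + 0 = 288 + 0 = 288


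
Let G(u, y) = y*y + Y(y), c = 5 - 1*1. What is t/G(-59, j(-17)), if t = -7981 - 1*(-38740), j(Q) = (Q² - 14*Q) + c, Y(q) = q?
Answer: 10253/94164 ≈ 0.10888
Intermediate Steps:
c = 4 (c = 5 - 1 = 4)
j(Q) = 4 + Q² - 14*Q (j(Q) = (Q² - 14*Q) + 4 = 4 + Q² - 14*Q)
G(u, y) = y + y² (G(u, y) = y*y + y = y² + y = y + y²)
t = 30759 (t = -7981 + 38740 = 30759)
t/G(-59, j(-17)) = 30759/(((4 + (-17)² - 14*(-17))*(1 + (4 + (-17)² - 14*(-17))))) = 30759/(((4 + 289 + 238)*(1 + (4 + 289 + 238)))) = 30759/((531*(1 + 531))) = 30759/((531*532)) = 30759/282492 = 30759*(1/282492) = 10253/94164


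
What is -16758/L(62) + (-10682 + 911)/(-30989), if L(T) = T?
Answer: -259353930/960659 ≈ -269.98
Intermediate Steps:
-16758/L(62) + (-10682 + 911)/(-30989) = -16758/62 + (-10682 + 911)/(-30989) = -16758*1/62 - 9771*(-1/30989) = -8379/31 + 9771/30989 = -259353930/960659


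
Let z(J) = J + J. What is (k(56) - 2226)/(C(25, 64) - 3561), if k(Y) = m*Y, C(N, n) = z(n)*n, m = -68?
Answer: -6034/4631 ≈ -1.3030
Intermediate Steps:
z(J) = 2*J
C(N, n) = 2*n² (C(N, n) = (2*n)*n = 2*n²)
k(Y) = -68*Y
(k(56) - 2226)/(C(25, 64) - 3561) = (-68*56 - 2226)/(2*64² - 3561) = (-3808 - 2226)/(2*4096 - 3561) = -6034/(8192 - 3561) = -6034/4631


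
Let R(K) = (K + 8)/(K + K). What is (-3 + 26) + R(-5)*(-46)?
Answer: 184/5 ≈ 36.800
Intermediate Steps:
R(K) = (8 + K)/(2*K) (R(K) = (8 + K)/((2*K)) = (8 + K)*(1/(2*K)) = (8 + K)/(2*K))
(-3 + 26) + R(-5)*(-46) = (-3 + 26) + ((½)*(8 - 5)/(-5))*(-46) = 23 + ((½)*(-⅕)*3)*(-46) = 23 - 3/10*(-46) = 23 + 69/5 = 184/5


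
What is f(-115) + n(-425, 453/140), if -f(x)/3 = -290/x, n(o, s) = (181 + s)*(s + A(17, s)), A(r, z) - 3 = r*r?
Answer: 24516937187/450800 ≈ 54385.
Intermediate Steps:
A(r, z) = 3 + r² (A(r, z) = 3 + r*r = 3 + r²)
n(o, s) = (181 + s)*(292 + s) (n(o, s) = (181 + s)*(s + (3 + 17²)) = (181 + s)*(s + (3 + 289)) = (181 + s)*(s + 292) = (181 + s)*(292 + s))
f(x) = 870/x (f(x) = -(-870)/x = 870/x)
f(-115) + n(-425, 453/140) = 870/(-115) + (52852 + (453/140)² + 473*(453/140)) = 870*(-1/115) + (52852 + (453*(1/140))² + 473*(453*(1/140))) = -174/23 + (52852 + (453/140)² + 473*(453/140)) = -174/23 + (52852 + 205209/19600 + 214269/140) = -174/23 + 1066102069/19600 = 24516937187/450800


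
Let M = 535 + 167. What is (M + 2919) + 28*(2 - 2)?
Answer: 3621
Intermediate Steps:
M = 702
(M + 2919) + 28*(2 - 2) = (702 + 2919) + 28*(2 - 2) = 3621 + 28*0 = 3621 + 0 = 3621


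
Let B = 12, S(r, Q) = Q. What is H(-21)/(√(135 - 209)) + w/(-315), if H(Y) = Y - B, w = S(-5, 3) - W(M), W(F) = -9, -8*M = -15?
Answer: -4/105 + 33*I*√74/74 ≈ -0.038095 + 3.8362*I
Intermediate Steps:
M = 15/8 (M = -⅛*(-15) = 15/8 ≈ 1.8750)
w = 12 (w = 3 - 1*(-9) = 3 + 9 = 12)
H(Y) = -12 + Y (H(Y) = Y - 1*12 = Y - 12 = -12 + Y)
H(-21)/(√(135 - 209)) + w/(-315) = (-12 - 21)/(√(135 - 209)) + 12/(-315) = -33*(-I*√74/74) + 12*(-1/315) = -33*(-I*√74/74) - 4/105 = -(-33)*I*√74/74 - 4/105 = 33*I*√74/74 - 4/105 = -4/105 + 33*I*√74/74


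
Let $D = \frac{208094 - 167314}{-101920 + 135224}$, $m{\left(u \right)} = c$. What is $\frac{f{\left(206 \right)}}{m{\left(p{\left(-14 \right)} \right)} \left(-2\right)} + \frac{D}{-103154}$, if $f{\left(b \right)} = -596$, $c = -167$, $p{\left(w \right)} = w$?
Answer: $- \frac{255942043357}{143429654068} \approx -1.7844$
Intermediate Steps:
$m{\left(u \right)} = -167$
$D = \frac{10195}{8326}$ ($D = \frac{40780}{33304} = 40780 \cdot \frac{1}{33304} = \frac{10195}{8326} \approx 1.2245$)
$\frac{f{\left(206 \right)}}{m{\left(p{\left(-14 \right)} \right)} \left(-2\right)} + \frac{D}{-103154} = - \frac{596}{\left(-167\right) \left(-2\right)} + \frac{10195}{8326 \left(-103154\right)} = - \frac{596}{334} + \frac{10195}{8326} \left(- \frac{1}{103154}\right) = \left(-596\right) \frac{1}{334} - \frac{10195}{858860204} = - \frac{298}{167} - \frac{10195}{858860204} = - \frac{255942043357}{143429654068}$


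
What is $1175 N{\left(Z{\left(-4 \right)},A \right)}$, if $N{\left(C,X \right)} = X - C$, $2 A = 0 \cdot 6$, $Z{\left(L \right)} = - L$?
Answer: $-4700$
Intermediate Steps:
$A = 0$ ($A = \frac{0 \cdot 6}{2} = \frac{1}{2} \cdot 0 = 0$)
$1175 N{\left(Z{\left(-4 \right)},A \right)} = 1175 \left(0 - \left(-1\right) \left(-4\right)\right) = 1175 \left(0 - 4\right) = 1175 \left(-4\right) = -4700$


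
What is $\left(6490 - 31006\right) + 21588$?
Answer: $-2928$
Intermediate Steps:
$\left(6490 - 31006\right) + 21588 = -24516 + 21588 = -2928$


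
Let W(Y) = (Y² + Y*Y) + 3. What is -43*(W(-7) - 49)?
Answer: -2236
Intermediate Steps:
W(Y) = 3 + 2*Y² (W(Y) = (Y² + Y²) + 3 = 2*Y² + 3 = 3 + 2*Y²)
-43*(W(-7) - 49) = -43*((3 + 2*(-7)²) - 49) = -43*((3 + 2*49) - 49) = -43*((3 + 98) - 49) = -43*(101 - 49) = -43*52 = -2236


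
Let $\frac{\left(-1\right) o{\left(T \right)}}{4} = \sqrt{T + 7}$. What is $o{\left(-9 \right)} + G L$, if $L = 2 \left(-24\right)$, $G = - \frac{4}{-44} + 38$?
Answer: $- \frac{20112}{11} - 4 i \sqrt{2} \approx -1828.4 - 5.6569 i$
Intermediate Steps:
$G = \frac{419}{11}$ ($G = \left(-4\right) \left(- \frac{1}{44}\right) + 38 = \frac{1}{11} + 38 = \frac{419}{11} \approx 38.091$)
$L = -48$
$o{\left(T \right)} = - 4 \sqrt{7 + T}$ ($o{\left(T \right)} = - 4 \sqrt{T + 7} = - 4 \sqrt{7 + T}$)
$o{\left(-9 \right)} + G L = - 4 \sqrt{7 - 9} + \frac{419}{11} \left(-48\right) = - 4 \sqrt{-2} - \frac{20112}{11} = - 4 i \sqrt{2} - \frac{20112}{11} = - \frac{20112}{11} - 4 i \sqrt{2}$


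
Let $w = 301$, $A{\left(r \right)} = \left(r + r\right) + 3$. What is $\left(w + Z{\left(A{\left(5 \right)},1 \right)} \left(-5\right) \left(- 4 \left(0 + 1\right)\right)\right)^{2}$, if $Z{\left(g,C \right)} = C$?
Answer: $103041$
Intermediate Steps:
$A{\left(r \right)} = 3 + 2 r$ ($A{\left(r \right)} = 2 r + 3 = 3 + 2 r$)
$\left(w + Z{\left(A{\left(5 \right)},1 \right)} \left(-5\right) \left(- 4 \left(0 + 1\right)\right)\right)^{2} = \left(301 + 1 \left(-5\right) \left(- 4 \left(0 + 1\right)\right)\right)^{2} = \left(301 - 5 \left(\left(-4\right) 1\right)\right)^{2} = \left(301 - -20\right)^{2} = \left(301 + 20\right)^{2} = 321^{2} = 103041$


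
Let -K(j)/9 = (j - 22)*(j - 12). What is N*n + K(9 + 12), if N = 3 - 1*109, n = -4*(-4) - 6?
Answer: -979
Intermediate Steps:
K(j) = -9*(-22 + j)*(-12 + j) (K(j) = -9*(j - 22)*(j - 12) = -9*(-22 + j)*(-12 + j))
n = 10 (n = 16 - 6 = 10)
N = -106 (N = 3 - 109 = -106)
N*n + K(9 + 12) = -106*10 + (-2376 - 9*(9 + 12)**2 + 306*(9 + 12)) = -1060 + (-2376 - 9*21**2 + 306*21) = -1060 + (-2376 - 9*441 + 6426) = -1060 + (-2376 - 3969 + 6426) = -1060 + 81 = -979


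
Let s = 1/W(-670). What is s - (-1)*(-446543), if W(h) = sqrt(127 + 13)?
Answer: -446543 + sqrt(35)/70 ≈ -4.4654e+5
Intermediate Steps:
W(h) = 2*sqrt(35) (W(h) = sqrt(140) = 2*sqrt(35))
s = sqrt(35)/70 (s = 1/(2*sqrt(35)) = sqrt(35)/70 ≈ 0.084515)
s - (-1)*(-446543) = sqrt(35)/70 - (-1)*(-446543) = sqrt(35)/70 - 1*446543 = sqrt(35)/70 - 446543 = -446543 + sqrt(35)/70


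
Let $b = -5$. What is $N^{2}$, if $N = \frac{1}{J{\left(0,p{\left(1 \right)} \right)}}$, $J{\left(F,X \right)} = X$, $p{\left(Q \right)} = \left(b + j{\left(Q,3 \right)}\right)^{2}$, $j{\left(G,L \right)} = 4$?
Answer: $1$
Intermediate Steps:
$p{\left(Q \right)} = 1$ ($p{\left(Q \right)} = \left(-5 + 4\right)^{2} = \left(-1\right)^{2} = 1$)
$N = 1$ ($N = 1^{-1} = 1$)
$N^{2} = 1^{2} = 1$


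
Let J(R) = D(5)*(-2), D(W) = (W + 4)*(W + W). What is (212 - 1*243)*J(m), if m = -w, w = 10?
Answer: 5580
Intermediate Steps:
m = -10 (m = -1*10 = -10)
D(W) = 2*W*(4 + W) (D(W) = (4 + W)*(2*W) = 2*W*(4 + W))
J(R) = -180 (J(R) = (2*5*(4 + 5))*(-2) = (2*5*9)*(-2) = 90*(-2) = -180)
(212 - 1*243)*J(m) = (212 - 1*243)*(-180) = (212 - 243)*(-180) = -31*(-180) = 5580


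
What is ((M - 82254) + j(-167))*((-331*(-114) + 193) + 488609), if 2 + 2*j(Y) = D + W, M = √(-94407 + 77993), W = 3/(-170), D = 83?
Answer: -3679511626962/85 + 526536*I*√16414 ≈ -4.3288e+10 + 6.7458e+7*I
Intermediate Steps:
W = -3/170 (W = 3*(-1/170) = -3/170 ≈ -0.017647)
M = I*√16414 (M = √(-16414) = I*√16414 ≈ 128.12*I)
j(Y) = 13767/340 (j(Y) = -1 + (83 - 3/170)/2 = -1 + (½)*(14107/170) = -1 + 14107/340 = 13767/340)
((M - 82254) + j(-167))*((-331*(-114) + 193) + 488609) = ((I*√16414 - 82254) + 13767/340)*((-331*(-114) + 193) + 488609) = ((-82254 + I*√16414) + 13767/340)*((37734 + 193) + 488609) = (-27952593/340 + I*√16414)*(37927 + 488609) = (-27952593/340 + I*√16414)*526536 = -3679511626962/85 + 526536*I*√16414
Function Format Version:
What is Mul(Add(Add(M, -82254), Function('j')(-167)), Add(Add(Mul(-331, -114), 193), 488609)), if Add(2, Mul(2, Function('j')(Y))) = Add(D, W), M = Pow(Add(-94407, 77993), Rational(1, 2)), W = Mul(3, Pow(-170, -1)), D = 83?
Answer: Add(Rational(-3679511626962, 85), Mul(526536, I, Pow(16414, Rational(1, 2)))) ≈ Add(-4.3288e+10, Mul(6.7458e+7, I))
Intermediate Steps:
W = Rational(-3, 170) (W = Mul(3, Rational(-1, 170)) = Rational(-3, 170) ≈ -0.017647)
M = Mul(I, Pow(16414, Rational(1, 2))) (M = Pow(-16414, Rational(1, 2)) = Mul(I, Pow(16414, Rational(1, 2))) ≈ Mul(128.12, I))
Function('j')(Y) = Rational(13767, 340) (Function('j')(Y) = Add(-1, Mul(Rational(1, 2), Add(83, Rational(-3, 170)))) = Add(-1, Mul(Rational(1, 2), Rational(14107, 170))) = Add(-1, Rational(14107, 340)) = Rational(13767, 340))
Mul(Add(Add(M, -82254), Function('j')(-167)), Add(Add(Mul(-331, -114), 193), 488609)) = Mul(Add(Add(Mul(I, Pow(16414, Rational(1, 2))), -82254), Rational(13767, 340)), Add(Add(Mul(-331, -114), 193), 488609)) = Mul(Add(Add(-82254, Mul(I, Pow(16414, Rational(1, 2)))), Rational(13767, 340)), Add(Add(37734, 193), 488609)) = Mul(Add(Rational(-27952593, 340), Mul(I, Pow(16414, Rational(1, 2)))), Add(37927, 488609)) = Mul(Add(Rational(-27952593, 340), Mul(I, Pow(16414, Rational(1, 2)))), 526536) = Add(Rational(-3679511626962, 85), Mul(526536, I, Pow(16414, Rational(1, 2))))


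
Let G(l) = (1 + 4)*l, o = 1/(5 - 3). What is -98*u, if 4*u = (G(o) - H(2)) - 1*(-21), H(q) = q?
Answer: -2107/4 ≈ -526.75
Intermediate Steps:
o = ½ (o = 1/2 = ½ ≈ 0.50000)
G(l) = 5*l
u = 43/8 (u = ((5*(½) - 1*2) - 1*(-21))/4 = ((5/2 - 2) + 21)/4 = (½ + 21)/4 = (¼)*(43/2) = 43/8 ≈ 5.3750)
-98*u = -98*43/8 = -2107/4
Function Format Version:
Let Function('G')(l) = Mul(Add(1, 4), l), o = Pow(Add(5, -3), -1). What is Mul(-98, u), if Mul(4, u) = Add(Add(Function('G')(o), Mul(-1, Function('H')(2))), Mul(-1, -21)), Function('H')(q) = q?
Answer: Rational(-2107, 4) ≈ -526.75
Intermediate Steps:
o = Rational(1, 2) (o = Pow(2, -1) = Rational(1, 2) ≈ 0.50000)
Function('G')(l) = Mul(5, l)
u = Rational(43, 8) (u = Mul(Rational(1, 4), Add(Add(Mul(5, Rational(1, 2)), Mul(-1, 2)), Mul(-1, -21))) = Mul(Rational(1, 4), Add(Add(Rational(5, 2), -2), 21)) = Mul(Rational(1, 4), Add(Rational(1, 2), 21)) = Mul(Rational(1, 4), Rational(43, 2)) = Rational(43, 8) ≈ 5.3750)
Mul(-98, u) = Mul(-98, Rational(43, 8)) = Rational(-2107, 4)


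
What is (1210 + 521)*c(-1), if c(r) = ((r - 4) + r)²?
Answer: 62316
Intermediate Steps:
c(r) = (-4 + 2*r)² (c(r) = ((-4 + r) + r)² = (-4 + 2*r)²)
(1210 + 521)*c(-1) = (1210 + 521)*(4*(-2 - 1)²) = 1731*(4*(-3)²) = 1731*(4*9) = 1731*36 = 62316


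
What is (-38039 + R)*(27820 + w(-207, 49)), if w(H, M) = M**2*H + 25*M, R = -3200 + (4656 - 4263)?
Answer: 19114375852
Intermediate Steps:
R = -2807 (R = -3200 + 393 = -2807)
w(H, M) = 25*M + H*M**2 (w(H, M) = H*M**2 + 25*M = 25*M + H*M**2)
(-38039 + R)*(27820 + w(-207, 49)) = (-38039 - 2807)*(27820 + 49*(25 - 207*49)) = -40846*(27820 + 49*(25 - 10143)) = -40846*(27820 + 49*(-10118)) = -40846*(27820 - 495782) = -40846*(-467962) = 19114375852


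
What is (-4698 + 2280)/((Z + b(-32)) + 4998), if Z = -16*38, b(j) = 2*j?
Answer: -403/721 ≈ -0.55895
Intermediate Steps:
Z = -608
(-4698 + 2280)/((Z + b(-32)) + 4998) = (-4698 + 2280)/((-608 + 2*(-32)) + 4998) = -2418/((-608 - 64) + 4998) = -2418/(-672 + 4998) = -2418/4326 = -2418*1/4326 = -403/721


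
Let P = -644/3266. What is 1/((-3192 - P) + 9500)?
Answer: 71/447882 ≈ 0.00015852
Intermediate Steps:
P = -14/71 (P = -644*1/3266 = -14/71 ≈ -0.19718)
1/((-3192 - P) + 9500) = 1/((-3192 - 1*(-14/71)) + 9500) = 1/((-3192 + 14/71) + 9500) = 1/(-226618/71 + 9500) = 1/(447882/71) = 71/447882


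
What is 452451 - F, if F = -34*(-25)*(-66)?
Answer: 508551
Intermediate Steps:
F = -56100 (F = 850*(-66) = -56100)
452451 - F = 452451 - 1*(-56100) = 452451 + 56100 = 508551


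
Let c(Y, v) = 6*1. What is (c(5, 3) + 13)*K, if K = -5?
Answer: -95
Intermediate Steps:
c(Y, v) = 6
(c(5, 3) + 13)*K = (6 + 13)*(-5) = 19*(-5) = -95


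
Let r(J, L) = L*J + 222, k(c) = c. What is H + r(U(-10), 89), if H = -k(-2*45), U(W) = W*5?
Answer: -4138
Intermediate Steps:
U(W) = 5*W
r(J, L) = 222 + J*L (r(J, L) = J*L + 222 = 222 + J*L)
H = 90 (H = -(-2)*45 = -1*(-90) = 90)
H + r(U(-10), 89) = 90 + (222 + (5*(-10))*89) = 90 + (222 - 50*89) = 90 + (222 - 4450) = 90 - 4228 = -4138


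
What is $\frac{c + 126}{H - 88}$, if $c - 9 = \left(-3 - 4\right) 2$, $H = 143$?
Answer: $\frac{11}{5} \approx 2.2$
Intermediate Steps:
$c = -5$ ($c = 9 + \left(-3 - 4\right) 2 = 9 - 14 = -5$)
$\frac{c + 126}{H - 88} = \frac{-5 + 126}{143 - 88} = \frac{1}{55} \cdot 121 = \frac{11}{5}$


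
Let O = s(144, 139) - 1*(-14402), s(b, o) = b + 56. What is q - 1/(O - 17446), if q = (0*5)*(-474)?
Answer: 1/2844 ≈ 0.00035162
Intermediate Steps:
s(b, o) = 56 + b
O = 14602 (O = (56 + 144) - 1*(-14402) = 200 + 14402 = 14602)
q = 0 (q = 0*(-474) = 0)
q - 1/(O - 17446) = 0 - 1/(14602 - 17446) = 0 - 1/(-2844) = 0 - 1*(-1/2844) = 0 + 1/2844 = 1/2844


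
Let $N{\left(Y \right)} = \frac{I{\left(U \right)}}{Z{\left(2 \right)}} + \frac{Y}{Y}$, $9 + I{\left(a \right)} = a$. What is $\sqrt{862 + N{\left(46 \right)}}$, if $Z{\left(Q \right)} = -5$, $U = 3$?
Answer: $\frac{\sqrt{21605}}{5} \approx 29.397$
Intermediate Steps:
$I{\left(a \right)} = -9 + a$
$N{\left(Y \right)} = \frac{11}{5}$ ($N{\left(Y \right)} = \frac{-9 + 3}{-5} + \frac{Y}{Y} = \left(-6\right) \left(- \frac{1}{5}\right) + 1 = \frac{6}{5} + 1 = \frac{11}{5}$)
$\sqrt{862 + N{\left(46 \right)}} = \sqrt{862 + \frac{11}{5}} = \sqrt{\frac{4321}{5}} = \frac{\sqrt{21605}}{5}$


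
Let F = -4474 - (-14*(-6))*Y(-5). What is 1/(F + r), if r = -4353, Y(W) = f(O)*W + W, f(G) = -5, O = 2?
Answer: -1/10507 ≈ -9.5175e-5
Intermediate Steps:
Y(W) = -4*W (Y(W) = -5*W + W = -4*W)
F = -6154 (F = -4474 - (-14*(-6))*(-4*(-5)) = -4474 - 84*20 = -4474 - 1*1680 = -4474 - 1680 = -6154)
1/(F + r) = 1/(-6154 - 4353) = 1/(-10507) = -1/10507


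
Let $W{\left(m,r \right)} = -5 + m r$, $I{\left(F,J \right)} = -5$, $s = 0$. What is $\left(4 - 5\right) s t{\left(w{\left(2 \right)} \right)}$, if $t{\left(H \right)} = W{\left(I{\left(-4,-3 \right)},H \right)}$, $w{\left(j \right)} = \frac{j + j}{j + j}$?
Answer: $0$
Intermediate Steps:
$w{\left(j \right)} = 1$ ($w{\left(j \right)} = \frac{2 j}{2 j} = 2 j \frac{1}{2 j} = 1$)
$t{\left(H \right)} = -5 - 5 H$
$\left(4 - 5\right) s t{\left(w{\left(2 \right)} \right)} = \left(4 - 5\right) 0 \left(-5 - 5\right) = \left(-1\right) 0 \left(-5 - 5\right) = 0 \left(-10\right) = 0$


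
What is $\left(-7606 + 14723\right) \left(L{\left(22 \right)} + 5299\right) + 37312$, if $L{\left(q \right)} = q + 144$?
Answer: $38931717$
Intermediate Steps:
$L{\left(q \right)} = 144 + q$
$\left(-7606 + 14723\right) \left(L{\left(22 \right)} + 5299\right) + 37312 = \left(-7606 + 14723\right) \left(\left(144 + 22\right) + 5299\right) + 37312 = 7117 \left(166 + 5299\right) + 37312 = 7117 \cdot 5465 + 37312 = 38894405 + 37312 = 38931717$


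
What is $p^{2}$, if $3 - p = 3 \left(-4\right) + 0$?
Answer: $225$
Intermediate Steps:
$p = 15$ ($p = 3 - \left(3 \left(-4\right) + 0\right) = 3 - \left(-12 + 0\right) = 3 - -12 = 3 + 12 = 15$)
$p^{2} = 15^{2} = 225$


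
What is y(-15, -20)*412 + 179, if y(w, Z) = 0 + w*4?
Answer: -24541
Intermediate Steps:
y(w, Z) = 4*w (y(w, Z) = 0 + 4*w = 4*w)
y(-15, -20)*412 + 179 = (4*(-15))*412 + 179 = -60*412 + 179 = -24720 + 179 = -24541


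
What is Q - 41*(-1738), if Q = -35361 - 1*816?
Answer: 35081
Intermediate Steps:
Q = -36177 (Q = -35361 - 816 = -36177)
Q - 41*(-1738) = -36177 - 41*(-1738) = -36177 - 1*(-71258) = -36177 + 71258 = 35081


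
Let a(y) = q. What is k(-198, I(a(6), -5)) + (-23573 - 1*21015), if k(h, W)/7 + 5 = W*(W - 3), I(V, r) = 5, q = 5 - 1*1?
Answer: -44553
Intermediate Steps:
q = 4 (q = 5 - 1 = 4)
a(y) = 4
k(h, W) = -35 + 7*W*(-3 + W) (k(h, W) = -35 + 7*(W*(W - 3)) = -35 + 7*(W*(-3 + W)) = -35 + 7*W*(-3 + W))
k(-198, I(a(6), -5)) + (-23573 - 1*21015) = (-35 - 21*5 + 7*5**2) + (-23573 - 1*21015) = (-35 - 105 + 7*25) + (-23573 - 21015) = (-35 - 105 + 175) - 44588 = 35 - 44588 = -44553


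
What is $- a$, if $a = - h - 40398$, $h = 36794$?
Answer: $77192$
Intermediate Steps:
$a = -77192$ ($a = \left(-1\right) 36794 - 40398 = -36794 - 40398 = -77192$)
$- a = \left(-1\right) \left(-77192\right) = 77192$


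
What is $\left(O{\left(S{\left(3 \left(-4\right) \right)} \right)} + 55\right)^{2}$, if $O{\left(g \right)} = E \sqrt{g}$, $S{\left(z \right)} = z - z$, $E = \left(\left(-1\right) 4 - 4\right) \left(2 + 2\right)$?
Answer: $3025$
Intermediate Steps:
$E = -32$ ($E = \left(-4 - 4\right) 4 = \left(-8\right) 4 = -32$)
$S{\left(z \right)} = 0$
$O{\left(g \right)} = - 32 \sqrt{g}$
$\left(O{\left(S{\left(3 \left(-4\right) \right)} \right)} + 55\right)^{2} = \left(- 32 \sqrt{0} + 55\right)^{2} = \left(\left(-32\right) 0 + 55\right)^{2} = \left(0 + 55\right)^{2} = 55^{2} = 3025$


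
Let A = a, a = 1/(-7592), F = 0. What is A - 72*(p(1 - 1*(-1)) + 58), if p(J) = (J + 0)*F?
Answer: -31704193/7592 ≈ -4176.0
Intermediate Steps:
p(J) = 0 (p(J) = (J + 0)*0 = J*0 = 0)
a = -1/7592 ≈ -0.00013172
A = -1/7592 ≈ -0.00013172
A - 72*(p(1 - 1*(-1)) + 58) = -1/7592 - 72*(0 + 58) = -1/7592 - 72*58 = -1/7592 - 1*4176 = -1/7592 - 4176 = -31704193/7592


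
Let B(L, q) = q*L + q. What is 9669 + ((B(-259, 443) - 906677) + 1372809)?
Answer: 361507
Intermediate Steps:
B(L, q) = q + L*q (B(L, q) = L*q + q = q + L*q)
9669 + ((B(-259, 443) - 906677) + 1372809) = 9669 + ((443*(1 - 259) - 906677) + 1372809) = 9669 + ((443*(-258) - 906677) + 1372809) = 9669 + ((-114294 - 906677) + 1372809) = 9669 + (-1020971 + 1372809) = 9669 + 351838 = 361507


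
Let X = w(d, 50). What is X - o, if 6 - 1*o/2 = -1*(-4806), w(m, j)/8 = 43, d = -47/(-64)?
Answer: 9944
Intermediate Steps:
d = 47/64 (d = -47*(-1/64) = 47/64 ≈ 0.73438)
w(m, j) = 344 (w(m, j) = 8*43 = 344)
X = 344
o = -9600 (o = 12 - (-2)*(-4806) = 12 - 2*4806 = 12 - 9612 = -9600)
X - o = 344 - 1*(-9600) = 344 + 9600 = 9944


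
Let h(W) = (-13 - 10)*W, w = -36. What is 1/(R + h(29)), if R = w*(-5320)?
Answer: 1/190853 ≈ 5.2396e-6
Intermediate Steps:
R = 191520 (R = -36*(-5320) = 191520)
h(W) = -23*W
1/(R + h(29)) = 1/(191520 - 23*29) = 1/(191520 - 667) = 1/190853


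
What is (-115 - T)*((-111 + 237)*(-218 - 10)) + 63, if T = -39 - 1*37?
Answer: 1120455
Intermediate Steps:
T = -76 (T = -39 - 37 = -76)
(-115 - T)*((-111 + 237)*(-218 - 10)) + 63 = (-115 - 1*(-76))*((-111 + 237)*(-218 - 10)) + 63 = (-115 + 76)*(126*(-228)) + 63 = -39*(-28728) + 63 = 1120392 + 63 = 1120455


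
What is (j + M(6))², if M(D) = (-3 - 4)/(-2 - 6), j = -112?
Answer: 790321/64 ≈ 12349.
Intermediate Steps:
M(D) = 7/8 (M(D) = -7/(-8) = -7*(-⅛) = 7/8)
(j + M(6))² = (-112 + 7/8)² = (-889/8)² = 790321/64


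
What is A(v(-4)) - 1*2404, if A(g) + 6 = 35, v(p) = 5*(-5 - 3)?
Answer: -2375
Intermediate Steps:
v(p) = -40 (v(p) = 5*(-8) = -40)
A(g) = 29 (A(g) = -6 + 35 = 29)
A(v(-4)) - 1*2404 = 29 - 1*2404 = 29 - 2404 = -2375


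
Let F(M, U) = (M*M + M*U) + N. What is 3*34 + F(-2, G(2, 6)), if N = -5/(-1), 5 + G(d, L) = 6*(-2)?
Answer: 145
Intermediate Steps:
G(d, L) = -17 (G(d, L) = -5 + 6*(-2) = -5 - 12 = -17)
N = 5 (N = -5*(-1) = 5)
F(M, U) = 5 + M² + M*U (F(M, U) = (M*M + M*U) + 5 = (M² + M*U) + 5 = 5 + M² + M*U)
3*34 + F(-2, G(2, 6)) = 3*34 + (5 + (-2)² - 2*(-17)) = 102 + (5 + 4 + 34) = 102 + 43 = 145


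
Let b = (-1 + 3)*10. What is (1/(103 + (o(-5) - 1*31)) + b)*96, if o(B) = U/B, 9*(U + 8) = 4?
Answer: 1588920/827 ≈ 1921.3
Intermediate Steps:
U = -68/9 (U = -8 + (⅑)*4 = -8 + 4/9 = -68/9 ≈ -7.5556)
b = 20 (b = 2*10 = 20)
o(B) = -68/(9*B)
(1/(103 + (o(-5) - 1*31)) + b)*96 = (1/(103 + (-68/9/(-5) - 1*31)) + 20)*96 = (1/(103 + (-68/9*(-⅕) - 31)) + 20)*96 = (1/(103 + (68/45 - 31)) + 20)*96 = (1/(103 - 1327/45) + 20)*96 = (1/(3308/45) + 20)*96 = (45/3308 + 20)*96 = (66205/3308)*96 = 1588920/827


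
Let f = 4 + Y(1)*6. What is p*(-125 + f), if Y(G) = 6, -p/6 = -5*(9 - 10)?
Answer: 2550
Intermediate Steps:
p = -30 (p = -(-30)*(9 - 10) = -(-30)*(-1) = -6*5 = -30)
f = 40 (f = 4 + 6*6 = 4 + 36 = 40)
p*(-125 + f) = -30*(-125 + 40) = -30*(-85) = 2550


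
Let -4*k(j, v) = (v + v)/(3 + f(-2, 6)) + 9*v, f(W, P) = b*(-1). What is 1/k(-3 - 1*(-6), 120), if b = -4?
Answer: -7/1950 ≈ -0.0035897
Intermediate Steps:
f(W, P) = 4 (f(W, P) = -4*(-1) = 4)
k(j, v) = -65*v/28 (k(j, v) = -((v + v)/(3 + 4) + 9*v)/4 = -((2*v)/7 + 9*v)/4 = -((2*v)*(⅐) + 9*v)/4 = -(2*v/7 + 9*v)/4 = -65*v/28)
1/k(-3 - 1*(-6), 120) = 1/(-65/28*120) = 1/(-1950/7) = -7/1950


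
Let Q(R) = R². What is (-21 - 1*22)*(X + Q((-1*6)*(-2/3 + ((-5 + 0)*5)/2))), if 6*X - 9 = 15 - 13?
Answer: -1610651/6 ≈ -2.6844e+5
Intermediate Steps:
X = 11/6 (X = 3/2 + (15 - 13)/6 = 3/2 + (⅙)*2 = 3/2 + ⅓ = 11/6 ≈ 1.8333)
(-21 - 1*22)*(X + Q((-1*6)*(-2/3 + ((-5 + 0)*5)/2))) = (-21 - 1*22)*(11/6 + ((-1*6)*(-2/3 + ((-5 + 0)*5)/2))²) = (-21 - 22)*(11/6 + (-6*(-2*⅓ - 5*5*(½)))²) = -43*(11/6 + (-6*(-⅔ - 25*½))²) = -43*(11/6 + (-6*(-⅔ - 25/2))²) = -43*(11/6 + (-6*(-79/6))²) = -43*(11/6 + 79²) = -43*(11/6 + 6241) = -43*37457/6 = -1610651/6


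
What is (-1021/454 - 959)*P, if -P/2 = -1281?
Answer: -559037367/227 ≈ -2.4627e+6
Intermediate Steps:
P = 2562 (P = -2*(-1281) = 2562)
(-1021/454 - 959)*P = (-1021/454 - 959)*2562 = -436407/454*2562 = -559037367/227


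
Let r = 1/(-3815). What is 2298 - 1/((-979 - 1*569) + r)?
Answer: 13571120873/5905621 ≈ 2298.0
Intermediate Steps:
r = -1/3815 ≈ -0.00026212
2298 - 1/((-979 - 1*569) + r) = 2298 - 1/((-979 - 1*569) - 1/3815) = 2298 - 1/((-979 - 569) - 1/3815) = 2298 - 1/(-1548 - 1/3815) = 2298 - 1/(-5905621/3815) = 2298 - 1*(-3815/5905621) = 2298 + 3815/5905621 = 13571120873/5905621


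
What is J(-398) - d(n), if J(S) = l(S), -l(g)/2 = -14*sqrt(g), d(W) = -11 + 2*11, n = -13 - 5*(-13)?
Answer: -11 + 28*I*sqrt(398) ≈ -11.0 + 558.6*I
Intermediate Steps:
n = 52 (n = -13 + 65 = 52)
d(W) = 11 (d(W) = -11 + 22 = 11)
l(g) = 28*sqrt(g) (l(g) = -(-28)*sqrt(g) = 28*sqrt(g))
J(S) = 28*sqrt(S)
J(-398) - d(n) = 28*sqrt(-398) - 1*11 = 28*(I*sqrt(398)) - 11 = 28*I*sqrt(398) - 11 = -11 + 28*I*sqrt(398)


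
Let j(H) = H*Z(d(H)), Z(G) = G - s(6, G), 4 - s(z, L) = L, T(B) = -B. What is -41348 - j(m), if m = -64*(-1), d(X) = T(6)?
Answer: -40324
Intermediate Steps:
d(X) = -6 (d(X) = -1*6 = -6)
s(z, L) = 4 - L
Z(G) = -4 + 2*G (Z(G) = G - (4 - G) = G + (-4 + G) = -4 + 2*G)
m = 64
j(H) = -16*H (j(H) = H*(-4 + 2*(-6)) = H*(-4 - 12) = H*(-16) = -16*H)
-41348 - j(m) = -41348 - (-16)*64 = -41348 - 1*(-1024) = -41348 + 1024 = -40324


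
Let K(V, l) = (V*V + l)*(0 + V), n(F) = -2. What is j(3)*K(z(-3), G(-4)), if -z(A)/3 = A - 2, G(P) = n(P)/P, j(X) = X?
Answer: 20295/2 ≈ 10148.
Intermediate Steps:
G(P) = -2/P
z(A) = 6 - 3*A (z(A) = -3*(A - 2) = -3*(-2 + A) = 6 - 3*A)
K(V, l) = V*(l + V²) (K(V, l) = (V² + l)*V = (l + V²)*V = V*(l + V²))
j(3)*K(z(-3), G(-4)) = 3*((6 - 3*(-3))*(-2/(-4) + (6 - 3*(-3))²)) = 3*((6 + 9)*(-2*(-¼) + (6 + 9)²)) = 3*(15*(½ + 15²)) = 3*(15*(½ + 225)) = 3*(15*(451/2)) = 3*(6765/2) = 20295/2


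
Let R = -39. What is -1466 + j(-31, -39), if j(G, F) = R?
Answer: -1505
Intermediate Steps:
j(G, F) = -39
-1466 + j(-31, -39) = -1466 - 39 = -1505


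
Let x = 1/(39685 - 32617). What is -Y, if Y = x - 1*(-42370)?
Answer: -299471161/7068 ≈ -42370.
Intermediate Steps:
x = 1/7068 ≈ 0.00014148
Y = 299471161/7068 (Y = 1/7068 - 1*(-42370) = 1/7068 + 42370 = 299471161/7068 ≈ 42370.)
-Y = -1*299471161/7068 = -299471161/7068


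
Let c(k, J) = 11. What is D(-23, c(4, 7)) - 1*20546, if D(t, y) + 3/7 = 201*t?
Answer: -176186/7 ≈ -25169.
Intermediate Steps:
D(t, y) = -3/7 + 201*t
D(-23, c(4, 7)) - 1*20546 = (-3/7 + 201*(-23)) - 1*20546 = (-3/7 - 4623) - 20546 = -32364/7 - 20546 = -176186/7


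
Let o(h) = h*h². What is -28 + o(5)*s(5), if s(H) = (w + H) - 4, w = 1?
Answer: 222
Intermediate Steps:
s(H) = -3 + H (s(H) = (1 + H) - 4 = -3 + H)
o(h) = h³
-28 + o(5)*s(5) = -28 + 5³*(-3 + 5) = -28 + 125*2 = -28 + 250 = 222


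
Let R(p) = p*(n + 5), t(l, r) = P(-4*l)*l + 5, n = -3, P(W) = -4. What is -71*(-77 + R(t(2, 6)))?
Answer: 5893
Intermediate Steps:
t(l, r) = 5 - 4*l (t(l, r) = -4*l + 5 = 5 - 4*l)
R(p) = 2*p (R(p) = p*(-3 + 5) = p*2 = 2*p)
-71*(-77 + R(t(2, 6))) = -71*(-77 + 2*(5 - 4*2)) = -71*(-77 + 2*(5 - 8)) = -71*(-77 + 2*(-3)) = -71*(-77 - 6) = -71*(-83) = 5893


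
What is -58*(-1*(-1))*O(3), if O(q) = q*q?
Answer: -522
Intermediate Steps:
O(q) = q²
-58*(-1*(-1))*O(3) = -58*(-1*(-1))*3² = -58*9 = -522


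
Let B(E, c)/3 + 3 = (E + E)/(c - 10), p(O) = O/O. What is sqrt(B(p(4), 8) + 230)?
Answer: sqrt(218) ≈ 14.765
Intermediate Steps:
p(O) = 1
B(E, c) = -9 + 6*E/(-10 + c) (B(E, c) = -9 + 3*((E + E)/(c - 10)) = -9 + 3*((2*E)/(-10 + c)) = -9 + 3*(2*E/(-10 + c)) = -9 + 6*E/(-10 + c))
sqrt(B(p(4), 8) + 230) = sqrt(3*(30 - 3*8 + 2*1)/(-10 + 8) + 230) = sqrt(3*(30 - 24 + 2)/(-2) + 230) = sqrt(3*(-1/2)*8 + 230) = sqrt(-12 + 230) = sqrt(218)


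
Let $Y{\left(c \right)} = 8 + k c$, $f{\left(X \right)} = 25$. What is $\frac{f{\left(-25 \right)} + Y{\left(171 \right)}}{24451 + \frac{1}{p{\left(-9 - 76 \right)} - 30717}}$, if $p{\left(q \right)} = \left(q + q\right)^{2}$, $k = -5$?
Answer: $- \frac{746787}{22213733} \approx -0.033618$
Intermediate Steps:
$Y{\left(c \right)} = 8 - 5 c$
$p{\left(q \right)} = 4 q^{2}$ ($p{\left(q \right)} = \left(2 q\right)^{2} = 4 q^{2}$)
$\frac{f{\left(-25 \right)} + Y{\left(171 \right)}}{24451 + \frac{1}{p{\left(-9 - 76 \right)} - 30717}} = \frac{25 + \left(8 - 855\right)}{24451 + \frac{1}{4 \left(-9 - 76\right)^{2} - 30717}} = \frac{25 - 847}{24451 + \frac{1}{4 \left(-85\right)^{2} - 30717}} = - \frac{822}{24451 + \frac{1}{4 \cdot 7225 - 30717}} = - \frac{822}{24451 + \frac{1}{28900 - 30717}} = - \frac{822}{24451 + \frac{1}{-1817}} = - \frac{822}{24451 - \frac{1}{1817}} = - \frac{822}{\frac{44427466}{1817}} = \left(-822\right) \frac{1817}{44427466} = - \frac{746787}{22213733}$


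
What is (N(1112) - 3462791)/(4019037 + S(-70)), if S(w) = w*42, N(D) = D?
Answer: -384631/446233 ≈ -0.86195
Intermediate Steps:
S(w) = 42*w
(N(1112) - 3462791)/(4019037 + S(-70)) = (1112 - 3462791)/(4019037 + 42*(-70)) = -3461679/(4019037 - 2940) = -3461679/4016097 = -3461679*1/4016097 = -384631/446233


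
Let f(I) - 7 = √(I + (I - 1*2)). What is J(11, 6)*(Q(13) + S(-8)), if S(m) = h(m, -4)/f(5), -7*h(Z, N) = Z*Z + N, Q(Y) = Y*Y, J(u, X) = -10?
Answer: -68690/41 - 1200*√2/287 ≈ -1681.3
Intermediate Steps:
Q(Y) = Y²
f(I) = 7 + √(-2 + 2*I) (f(I) = 7 + √(I + (I - 1*2)) = 7 + √(I + (I - 2)) = 7 + √(I + (-2 + I)) = 7 + √(-2 + 2*I))
h(Z, N) = -N/7 - Z²/7 (h(Z, N) = -(Z*Z + N)/7 = -(Z² + N)/7 = -(N + Z²)/7 = -N/7 - Z²/7)
S(m) = (4/7 - m²/7)/(7 + 2*√2) (S(m) = (-⅐*(-4) - m²/7)/(7 + √(-2 + 2*5)) = (4/7 - m²/7)/(7 + √(-2 + 10)) = (4/7 - m²/7)/(7 + √8) = (4/7 - m²/7)/(7 + 2*√2))
J(11, 6)*(Q(13) + S(-8)) = -10*(13² + (4/41 - 8*√2/287 - 1/41*(-8)² + (2/287)*√2*(-8)²)) = -10*(169 + (4/41 - 8*√2/287 - 1/41*64 + (2/287)*√2*64)) = -10*(169 + (4/41 - 8*√2/287 - 64/41 + 128*√2/287)) = -10*(169 + (-60/41 + 120*√2/287)) = -10*(6869/41 + 120*√2/287) = -68690/41 - 1200*√2/287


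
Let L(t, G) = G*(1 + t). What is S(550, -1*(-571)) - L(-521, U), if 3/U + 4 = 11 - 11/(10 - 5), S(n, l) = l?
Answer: 896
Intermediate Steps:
U = 5/8 (U = 3/(-4 + (11 - 11/(10 - 5))) = 3/(-4 + (11 - 11/5)) = 3/(-4 + 44/5) = 3/(24/5) = 3*(5/24) = 5/8 ≈ 0.62500)
S(550, -1*(-571)) - L(-521, U) = -1*(-571) - 5*(1 - 521)/8 = 571 - 5*(-520)/8 = 571 - 1*(-325) = 571 + 325 = 896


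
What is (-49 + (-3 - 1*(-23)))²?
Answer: 841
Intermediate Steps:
(-49 + (-3 - 1*(-23)))² = (-49 + (-3 + 23))² = (-49 + 20)² = (-29)² = 841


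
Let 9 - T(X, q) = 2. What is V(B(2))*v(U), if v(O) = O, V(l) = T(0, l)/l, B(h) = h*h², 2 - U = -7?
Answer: 63/8 ≈ 7.8750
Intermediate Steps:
U = 9 (U = 2 - 1*(-7) = 2 + 7 = 9)
T(X, q) = 7 (T(X, q) = 9 - 1*2 = 9 - 2 = 7)
B(h) = h³
V(l) = 7/l
V(B(2))*v(U) = (7/(2³))*9 = (7/8)*9 = 63/8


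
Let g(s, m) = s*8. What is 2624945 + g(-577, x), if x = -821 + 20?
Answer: 2620329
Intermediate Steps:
x = -801
g(s, m) = 8*s
2624945 + g(-577, x) = 2624945 + 8*(-577) = 2624945 - 4616 = 2620329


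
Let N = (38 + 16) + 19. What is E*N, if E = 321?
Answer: 23433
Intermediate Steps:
N = 73 (N = 54 + 19 = 73)
E*N = 321*73 = 23433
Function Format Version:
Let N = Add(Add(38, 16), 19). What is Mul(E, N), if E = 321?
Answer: 23433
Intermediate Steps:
N = 73 (N = Add(54, 19) = 73)
Mul(E, N) = Mul(321, 73) = 23433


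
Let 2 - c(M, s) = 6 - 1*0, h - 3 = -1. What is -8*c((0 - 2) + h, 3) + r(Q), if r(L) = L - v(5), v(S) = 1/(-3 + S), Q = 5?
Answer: 73/2 ≈ 36.500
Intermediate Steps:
h = 2 (h = 3 - 1 = 2)
r(L) = -½ + L (r(L) = L - 1/(-3 + 5) = L - 1/2 = L - 1*½ = L - ½ = -½ + L)
c(M, s) = -4 (c(M, s) = 2 - (6 - 1*0) = 2 - (6 + 0) = 2 - 1*6 = 2 - 6 = -4)
-8*c((0 - 2) + h, 3) + r(Q) = -8*(-4) + (-½ + 5) = 32 + 9/2 = 73/2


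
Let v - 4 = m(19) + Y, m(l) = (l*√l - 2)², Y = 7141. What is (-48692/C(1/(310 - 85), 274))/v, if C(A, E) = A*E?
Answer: -106574615/37316197 - 1156435*√19/74632394 ≈ -2.9235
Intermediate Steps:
m(l) = (-2 + l^(3/2))² (m(l) = (l^(3/2) - 2)² = (-2 + l^(3/2))²)
v = 7145 + (-2 + 19*√19)² (v = 4 + ((-2 + 19^(3/2))² + 7141) = 4 + ((-2 + 19*√19)² + 7141) = 4 + (7141 + (-2 + 19*√19)²) = 7145 + (-2 + 19*√19)² ≈ 13677.)
(-48692/C(1/(310 - 85), 274))/v = (-48692/(274/(310 - 85)))/(14008 - 76*√19) = (-48692/(274/225))/(14008 - 76*√19) = (-48692/((1/225)*274))/(14008 - 76*√19) = (-48692/274/225)/(14008 - 76*√19) = (-48692*225/274)/(14008 - 76*√19) = -5477850/(137*(14008 - 76*√19))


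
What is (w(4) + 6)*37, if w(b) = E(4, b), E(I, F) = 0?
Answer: 222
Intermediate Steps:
w(b) = 0
(w(4) + 6)*37 = (0 + 6)*37 = 6*37 = 222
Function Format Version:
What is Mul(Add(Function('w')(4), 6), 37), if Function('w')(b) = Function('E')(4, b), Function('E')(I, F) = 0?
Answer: 222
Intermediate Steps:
Function('w')(b) = 0
Mul(Add(Function('w')(4), 6), 37) = Mul(Add(0, 6), 37) = Mul(6, 37) = 222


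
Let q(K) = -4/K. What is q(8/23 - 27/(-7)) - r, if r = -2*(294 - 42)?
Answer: 340564/677 ≈ 503.05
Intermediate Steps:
r = -504 (r = -2*252 = -504)
q(8/23 - 27/(-7)) - r = -4/(8/23 - 27/(-7)) - 1*(-504) = -4/(8*(1/23) - 27*(-1/7)) + 504 = -4/(8/23 + 27/7) + 504 = -4/677/161 + 504 = -4*161/677 + 504 = -644/677 + 504 = 340564/677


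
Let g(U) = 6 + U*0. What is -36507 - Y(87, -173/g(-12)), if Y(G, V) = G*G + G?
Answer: -44163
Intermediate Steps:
g(U) = 6 (g(U) = 6 + 0 = 6)
Y(G, V) = G + G² (Y(G, V) = G² + G = G + G²)
-36507 - Y(87, -173/g(-12)) = -36507 - 87*(1 + 87) = -36507 - 87*88 = -36507 - 1*7656 = -36507 - 7656 = -44163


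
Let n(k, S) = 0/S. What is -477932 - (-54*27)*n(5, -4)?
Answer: -477932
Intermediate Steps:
n(k, S) = 0
-477932 - (-54*27)*n(5, -4) = -477932 - (-54*27)*0 = -477932 - (-1458)*0 = -477932 - 1*0 = -477932 + 0 = -477932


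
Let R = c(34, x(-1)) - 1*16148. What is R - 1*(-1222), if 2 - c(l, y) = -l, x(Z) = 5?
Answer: -14890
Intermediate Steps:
c(l, y) = 2 + l (c(l, y) = 2 - (-1)*l = 2 + l)
R = -16112 (R = (2 + 34) - 1*16148 = 36 - 16148 = -16112)
R - 1*(-1222) = -16112 - 1*(-1222) = -16112 + 1222 = -14890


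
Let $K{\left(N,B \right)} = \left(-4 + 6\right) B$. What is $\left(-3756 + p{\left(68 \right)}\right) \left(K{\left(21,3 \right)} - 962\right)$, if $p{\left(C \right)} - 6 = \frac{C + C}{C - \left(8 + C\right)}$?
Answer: $3601252$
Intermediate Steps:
$p{\left(C \right)} = 6 - \frac{C}{4}$ ($p{\left(C \right)} = 6 + \frac{C + C}{C - \left(8 + C\right)} = 6 + \frac{2 C}{-8} = 6 + 2 C \left(- \frac{1}{8}\right) = 6 - \frac{C}{4}$)
$K{\left(N,B \right)} = 2 B$
$\left(-3756 + p{\left(68 \right)}\right) \left(K{\left(21,3 \right)} - 962\right) = \left(-3756 + \left(6 - 17\right)\right) \left(2 \cdot 3 - 962\right) = \left(-3756 + \left(6 - 17\right)\right) \left(6 - 962\right) = \left(-3756 - 11\right) \left(-956\right) = \left(-3767\right) \left(-956\right) = 3601252$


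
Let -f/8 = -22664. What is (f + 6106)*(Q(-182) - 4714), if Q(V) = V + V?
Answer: -951708604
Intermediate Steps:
f = 181312 (f = -8*(-22664) = 181312)
Q(V) = 2*V
(f + 6106)*(Q(-182) - 4714) = (181312 + 6106)*(2*(-182) - 4714) = 187418*(-364 - 4714) = 187418*(-5078) = -951708604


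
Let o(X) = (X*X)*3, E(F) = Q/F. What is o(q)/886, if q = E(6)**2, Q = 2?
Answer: 1/23922 ≈ 4.1803e-5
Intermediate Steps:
E(F) = 2/F
q = 1/9 (q = (2/6)**2 = (2*(1/6))**2 = (1/3)**2 = 1/9 ≈ 0.11111)
o(X) = 3*X**2 (o(X) = X**2*3 = 3*X**2)
o(q)/886 = (3*(1/9)**2)/886 = (3*(1/81))*(1/886) = (1/27)*(1/886) = 1/23922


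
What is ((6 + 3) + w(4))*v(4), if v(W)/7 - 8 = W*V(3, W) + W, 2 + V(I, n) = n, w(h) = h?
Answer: 1820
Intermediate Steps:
V(I, n) = -2 + n
v(W) = 56 + 7*W + 7*W*(-2 + W) (v(W) = 56 + 7*(W*(-2 + W) + W) = 56 + 7*(W + W*(-2 + W)) = 56 + (7*W + 7*W*(-2 + W)) = 56 + 7*W + 7*W*(-2 + W))
((6 + 3) + w(4))*v(4) = ((6 + 3) + 4)*(56 - 7*4 + 7*4²) = (9 + 4)*(56 - 28 + 7*16) = 13*(56 - 28 + 112) = 13*140 = 1820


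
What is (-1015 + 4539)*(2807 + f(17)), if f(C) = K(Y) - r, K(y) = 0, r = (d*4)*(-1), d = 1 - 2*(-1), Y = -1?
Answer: 9934156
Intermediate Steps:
d = 3 (d = 1 + 2 = 3)
r = -12 (r = (3*4)*(-1) = 12*(-1) = -12)
f(C) = 12 (f(C) = 0 - 1*(-12) = 0 + 12 = 12)
(-1015 + 4539)*(2807 + f(17)) = (-1015 + 4539)*(2807 + 12) = 3524*2819 = 9934156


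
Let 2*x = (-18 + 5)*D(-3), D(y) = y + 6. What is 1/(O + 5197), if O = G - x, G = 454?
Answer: 2/11341 ≈ 0.00017635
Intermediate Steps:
D(y) = 6 + y
x = -39/2 (x = ((-18 + 5)*(6 - 3))/2 = (-13*3)/2 = (1/2)*(-39) = -39/2 ≈ -19.500)
O = 947/2 (O = 454 - 1*(-39/2) = 454 + 39/2 = 947/2 ≈ 473.50)
1/(O + 5197) = 1/(947/2 + 5197) = 1/(11341/2) = 2/11341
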